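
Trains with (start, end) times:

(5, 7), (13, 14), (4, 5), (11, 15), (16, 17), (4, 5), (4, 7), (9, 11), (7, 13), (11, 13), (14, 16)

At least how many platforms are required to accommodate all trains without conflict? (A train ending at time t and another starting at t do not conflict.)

The answer is the maximum number of intervals overlapping at any instant.
Events (time:±→running): 4:+→1 4:+→2 4:+→3 … peak 3.

3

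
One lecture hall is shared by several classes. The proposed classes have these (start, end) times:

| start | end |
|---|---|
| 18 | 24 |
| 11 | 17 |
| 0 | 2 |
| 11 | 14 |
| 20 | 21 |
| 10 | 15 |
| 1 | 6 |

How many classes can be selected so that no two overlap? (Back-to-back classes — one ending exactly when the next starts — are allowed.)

3

Greedy by earliest finish: after sorting by end time, pick each interval compatible with the last pick.
Sorted by end: (0,2)  (1,6)  (11,14)  (10,15)  (11,17)  (20,21)  (18,24)
take (0,2); take (11,14); skip (11,17); take (20,21); skip (18,24).
Selected 3 classes.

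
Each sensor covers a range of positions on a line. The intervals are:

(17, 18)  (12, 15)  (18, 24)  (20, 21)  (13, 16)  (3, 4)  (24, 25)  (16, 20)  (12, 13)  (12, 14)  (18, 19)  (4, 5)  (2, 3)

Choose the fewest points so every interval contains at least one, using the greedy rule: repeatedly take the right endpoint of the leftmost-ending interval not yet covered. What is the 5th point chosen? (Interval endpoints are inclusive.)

21

Sorted: [2,3] [3,4] [4,5] [12,13] [12,14] [12,15] [13,16] [17,18] [18,19] [16,20] [20,21] [18,24] [24,25]
{[2,3],[3,4]} hit by 3; {[4,5]} hit by 5; {[12,13],[12,14],[12,15],[13,16]} hit by 13; {[17,18],[18,19],[16,20]} hit by 18; {[20,21],[18,24]} hit by 21; {[24,25]} hit by 25.
Points: 3, 5, 13, 18, 21, 25 (6 total).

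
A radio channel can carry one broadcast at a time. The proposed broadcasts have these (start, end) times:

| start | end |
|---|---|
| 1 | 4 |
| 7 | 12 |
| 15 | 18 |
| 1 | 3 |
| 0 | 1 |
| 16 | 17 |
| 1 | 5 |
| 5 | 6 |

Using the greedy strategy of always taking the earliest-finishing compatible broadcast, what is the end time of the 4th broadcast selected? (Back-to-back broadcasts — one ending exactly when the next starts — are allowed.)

12

Order by finish time; keep every interval that doesn't clash with the previous kept one.
Sorted by end: (0,1)  (1,3)  (1,4)  (1,5)  (5,6)  (7,12)  (16,17)  (15,18)
take (0,1); take (1,3); skip (1,4); skip (1,5); take (5,6); take (7,12); take (16,17); skip (15,18).
Selected: (0,1) (1,3) (5,6) (7,12) (16,17)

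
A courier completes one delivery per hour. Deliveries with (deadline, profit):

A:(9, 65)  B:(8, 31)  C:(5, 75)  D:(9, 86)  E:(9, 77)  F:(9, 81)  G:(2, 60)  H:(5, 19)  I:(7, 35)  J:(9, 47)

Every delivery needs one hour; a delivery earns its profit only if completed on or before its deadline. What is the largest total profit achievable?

Profit order: D=86 F=81 E=77 C=75 A=65 G=60 J=47 I=35 B=31 H=19
Assign: D→slot 9, F→slot 8, E→slot 7, C→slot 5, A→slot 6, G→slot 2, J→slot 4, I→slot 3, B→slot 1, H skipped.
Slots: [1:B] [2:G] [3:I] [4:J] [5:C] [6:A] [7:E] [8:F] [9:D]
Profit = 31 + 60 + 35 + 47 + 75 + 65 + 77 + 81 + 86 = 557

557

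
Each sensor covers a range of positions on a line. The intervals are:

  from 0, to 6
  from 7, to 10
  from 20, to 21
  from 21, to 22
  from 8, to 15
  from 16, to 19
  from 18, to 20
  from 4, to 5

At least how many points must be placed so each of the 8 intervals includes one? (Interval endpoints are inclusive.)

4

Sort by right endpoint; whenever an interval is uncovered, place a point at its right end.
Sorted: [4,5] [0,6] [7,10] [8,15] [16,19] [18,20] [20,21] [21,22]
{[4,5],[0,6]} hit by 5; {[7,10],[8,15]} hit by 10; {[16,19],[18,20]} hit by 19; {[20,21],[21,22]} hit by 21.
Points: 5, 10, 19, 21 (4 total).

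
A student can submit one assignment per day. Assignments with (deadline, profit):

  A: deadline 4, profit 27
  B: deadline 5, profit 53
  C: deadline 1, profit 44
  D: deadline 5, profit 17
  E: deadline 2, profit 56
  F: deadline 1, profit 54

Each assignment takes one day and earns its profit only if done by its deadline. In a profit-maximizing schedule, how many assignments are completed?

5

Sort by profit descending; place each in the latest free slot ≤ its deadline.
Profit order: E=56 F=54 B=53 C=44 A=27 D=17
Assign: E→slot 2, F→slot 1, B→slot 5, C skipped, A→slot 4, D→slot 3.
Slots: [1:F] [2:E] [3:D] [4:A] [5:B]
5 of 6 scheduled.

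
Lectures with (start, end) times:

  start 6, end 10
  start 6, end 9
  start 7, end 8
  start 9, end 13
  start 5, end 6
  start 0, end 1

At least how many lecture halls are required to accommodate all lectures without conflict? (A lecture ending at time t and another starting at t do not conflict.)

The answer is the maximum number of intervals overlapping at any instant.
Events (time:±→running): 0:+→1 1:-→0 5:+→1 6:-→0 6:+→1 6:+→2 7:+→3 … peak 3.

3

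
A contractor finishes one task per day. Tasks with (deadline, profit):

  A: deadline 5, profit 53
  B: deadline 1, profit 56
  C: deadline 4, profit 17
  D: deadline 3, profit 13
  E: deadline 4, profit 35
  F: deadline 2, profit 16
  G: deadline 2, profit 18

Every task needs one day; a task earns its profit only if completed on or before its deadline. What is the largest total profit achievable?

Sort by profit descending; place each in the latest free slot ≤ its deadline.
By profit: B(d1,56), A(d5,53), E(d4,35), G(d2,18), C(d4,17), F(d2,16), D(d3,13)
B→slot 1; A→slot 5; E→slot 4; G→slot 2; C→slot 3; F skipped; D skipped.
Profit = 56 + 18 + 17 + 35 + 53 = 179

179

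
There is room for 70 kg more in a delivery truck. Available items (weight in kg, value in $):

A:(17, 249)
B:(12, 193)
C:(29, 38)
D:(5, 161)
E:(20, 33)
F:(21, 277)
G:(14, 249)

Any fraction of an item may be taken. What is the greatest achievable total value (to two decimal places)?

1130.65

Greedy by value/weight ratio, highest first.
Ratios (sorted): D 32.20, G 17.79, B 16.08, A 14.65, F 13.19, E 1.65, C 1.31
take D (5 @ 161); take G (14 @ 249); take B (12 @ 193); take A (17 @ 249); take F (21 @ 277); take 1/20 of E → 1.65. Capacity used 70/70.
Total value = 1130.65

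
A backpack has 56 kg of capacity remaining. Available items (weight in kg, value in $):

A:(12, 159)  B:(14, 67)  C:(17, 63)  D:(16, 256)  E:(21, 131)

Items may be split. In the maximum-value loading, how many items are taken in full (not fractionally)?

3

Greedy by value/weight ratio, highest first.
Ratios (sorted): D 16.00, A 13.25, E 6.24, B 4.79, C 3.71
take D (16 @ 256); take A (12 @ 159); take E (21 @ 131); take 7/14 of B → 33.50. Capacity used 56/56.
3 item(s) taken whole; one partial (take 7/14 of B).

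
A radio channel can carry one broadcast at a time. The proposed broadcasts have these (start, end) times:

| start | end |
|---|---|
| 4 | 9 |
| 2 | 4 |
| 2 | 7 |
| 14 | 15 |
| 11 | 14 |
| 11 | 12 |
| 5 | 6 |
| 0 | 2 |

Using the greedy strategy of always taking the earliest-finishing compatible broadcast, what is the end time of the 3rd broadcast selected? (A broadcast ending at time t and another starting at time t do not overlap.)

Greedy by earliest finish: after sorting by end time, pick each interval compatible with the last pick.
By end time: (0,2), (2,4), (5,6), (2,7), (4,9), (11,12), (11,14), (14,15).
Pick (0,2); next start ≥ 2 → (2,4); next start ≥ 4 → (5,6); next start ≥ 6 → (11,12); next start ≥ 12 → (14,15).
Selected: (0,2) (2,4) (5,6) (11,12) (14,15)

6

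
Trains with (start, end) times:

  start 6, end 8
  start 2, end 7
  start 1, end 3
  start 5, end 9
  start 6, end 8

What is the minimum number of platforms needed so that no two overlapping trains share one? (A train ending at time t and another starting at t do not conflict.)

The answer is the maximum number of intervals overlapping at any instant.
Events (time:±→running): 1:+→1 2:+→2 3:-→1 5:+→2 6:+→3 6:+→4 … peak 4.

4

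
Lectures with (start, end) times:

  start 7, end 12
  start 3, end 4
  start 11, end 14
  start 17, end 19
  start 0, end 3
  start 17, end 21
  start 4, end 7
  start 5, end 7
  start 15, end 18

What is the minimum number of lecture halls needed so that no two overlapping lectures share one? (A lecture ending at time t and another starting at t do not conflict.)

3

Count concurrent intervals with a sweep; the peak is the room count.
Events (time:±→running): 0:+→1 3:-→0 3:+→1 4:-→0 4:+→1 5:+→2 7:-→1 7:-→0 7:+→1 11:+→2 12:-→1 14:-→0 15:+→1 17:+→2 17:+→3 … peak 3.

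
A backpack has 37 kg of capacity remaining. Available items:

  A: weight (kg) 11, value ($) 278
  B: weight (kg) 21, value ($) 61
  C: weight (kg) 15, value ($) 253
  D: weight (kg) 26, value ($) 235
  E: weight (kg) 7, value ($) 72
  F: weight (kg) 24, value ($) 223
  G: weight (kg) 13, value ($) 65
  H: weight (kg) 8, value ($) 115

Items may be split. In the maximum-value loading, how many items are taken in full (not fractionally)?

3

Sort by value per unit weight and fill in that order.
Ratios (sorted): A 25.27, C 16.87, H 14.38, E 10.29, F 9.29, D 9.04, G 5.00, B 2.90
take A (11 @ 278); take C (15 @ 253); take H (8 @ 115); take 3/7 of E → 30.86. Capacity used 37/37.
3 item(s) taken whole; one partial (take 3/7 of E).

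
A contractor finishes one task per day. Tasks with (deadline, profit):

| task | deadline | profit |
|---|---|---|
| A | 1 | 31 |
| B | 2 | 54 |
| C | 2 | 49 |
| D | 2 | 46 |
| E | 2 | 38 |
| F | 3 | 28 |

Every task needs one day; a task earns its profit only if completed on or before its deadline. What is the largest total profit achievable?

Profit order: B=54 C=49 D=46 E=38 A=31 F=28
Assign: B→slot 2, C→slot 1, D skipped, E skipped, A skipped, F→slot 3.
Slots: [1:C] [2:B] [3:F]
Profit = 49 + 54 + 28 = 131

131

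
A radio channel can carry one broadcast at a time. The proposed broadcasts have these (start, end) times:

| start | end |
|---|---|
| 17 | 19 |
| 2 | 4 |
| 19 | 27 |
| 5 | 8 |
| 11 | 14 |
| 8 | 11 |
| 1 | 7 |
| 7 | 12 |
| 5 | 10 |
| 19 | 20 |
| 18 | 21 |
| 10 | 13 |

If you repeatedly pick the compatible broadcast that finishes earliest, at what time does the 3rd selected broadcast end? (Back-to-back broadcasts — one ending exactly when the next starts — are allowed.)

11

By end time: (2,4), (1,7), (5,8), (5,10), (8,11), (7,12), (10,13), (11,14), (17,19), (19,20), (18,21), (19,27).
Pick (2,4); next start ≥ 4 → (5,8); next start ≥ 8 → (8,11); next start ≥ 11 → (11,14); next start ≥ 14 → (17,19); next start ≥ 19 → (19,20).
Selected: (2,4) (5,8) (8,11) (11,14) (17,19) (19,20)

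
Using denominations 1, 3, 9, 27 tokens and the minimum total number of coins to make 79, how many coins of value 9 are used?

79 = 2×27 + 2×9 + 2×3 + 1×1
Count of 9: 2

2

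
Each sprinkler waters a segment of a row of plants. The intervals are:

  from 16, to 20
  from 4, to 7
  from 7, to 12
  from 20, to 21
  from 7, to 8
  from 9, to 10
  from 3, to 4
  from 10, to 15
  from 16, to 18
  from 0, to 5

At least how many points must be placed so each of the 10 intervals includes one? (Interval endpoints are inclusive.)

5

Sort by right endpoint; whenever an interval is uncovered, place a point at its right end.
By right end: [3,4]  [0,5]  [4,7]  [7,8]  [9,10]  [7,12]  [10,15]  [16,18]  [16,20]  [20,21]
[3,4] uncovered → point at 4; [7,8] uncovered → point at 8; [9,10] uncovered → point at 10; [16,18] uncovered → point at 18; [20,21] uncovered → point at 21.
Points: 4, 8, 10, 18, 21 (5 total).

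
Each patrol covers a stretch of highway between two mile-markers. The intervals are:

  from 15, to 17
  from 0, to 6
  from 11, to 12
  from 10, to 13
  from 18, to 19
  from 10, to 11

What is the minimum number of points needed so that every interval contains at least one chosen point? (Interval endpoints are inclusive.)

Process intervals by earliest right end; each time one isn't hit yet, stab at its right endpoint.
By right end: [0,6]  [10,11]  [11,12]  [10,13]  [15,17]  [18,19]
[0,6] uncovered → point at 6; [10,11] uncovered → point at 11; [15,17] uncovered → point at 17; [18,19] uncovered → point at 19.
Points: 6, 11, 17, 19 (4 total).

4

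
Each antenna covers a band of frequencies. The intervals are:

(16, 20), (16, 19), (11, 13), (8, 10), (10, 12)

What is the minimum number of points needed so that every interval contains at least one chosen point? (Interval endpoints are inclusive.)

3

Sorted: [8,10] [10,12] [11,13] [16,19] [16,20]
{[8,10],[10,12]} hit by 10; {[11,13]} hit by 13; {[16,19],[16,20]} hit by 19.
Points: 10, 13, 19 (3 total).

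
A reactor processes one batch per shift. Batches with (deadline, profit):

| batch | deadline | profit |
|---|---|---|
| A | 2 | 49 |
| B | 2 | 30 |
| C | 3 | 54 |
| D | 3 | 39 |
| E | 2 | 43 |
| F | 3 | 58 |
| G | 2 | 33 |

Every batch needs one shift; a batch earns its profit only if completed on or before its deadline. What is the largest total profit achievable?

Profit order: F=58 C=54 A=49 E=43 D=39 G=33 B=30
Assign: F→slot 3, C→slot 2, A→slot 1, E skipped, D skipped, G skipped, B skipped.
Slots: [1:A] [2:C] [3:F]
Profit = 49 + 54 + 58 = 161

161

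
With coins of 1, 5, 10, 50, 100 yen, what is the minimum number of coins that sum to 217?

Use the largest denomination that fits, subtract, and repeat.
217 − 2×100→17 − 1×10→7 − 1×5→2 − 2×1→0
Total coins = 2 + 1 + 1 + 2 = 6

6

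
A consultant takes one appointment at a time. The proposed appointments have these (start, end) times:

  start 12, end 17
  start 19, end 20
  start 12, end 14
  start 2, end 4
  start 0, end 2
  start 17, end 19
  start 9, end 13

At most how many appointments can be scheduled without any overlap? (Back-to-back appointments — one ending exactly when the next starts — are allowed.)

Order by finish time; keep every interval that doesn't clash with the previous kept one.
Sorted by end: (0,2)  (2,4)  (9,13)  (12,14)  (12,17)  (17,19)  (19,20)
take (0,2); take (2,4); take (9,13); skip (12,17); take (17,19); take (19,20).
Selected 5 appointments.

5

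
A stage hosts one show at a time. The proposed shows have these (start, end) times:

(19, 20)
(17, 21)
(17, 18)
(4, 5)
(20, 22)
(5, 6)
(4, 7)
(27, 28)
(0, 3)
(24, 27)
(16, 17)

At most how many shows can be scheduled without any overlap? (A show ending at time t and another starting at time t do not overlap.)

Sort by end time and greedily take each interval whose start is ≥ the last chosen end.
Sorted by end: (0,3)  (4,5)  (5,6)  (4,7)  (16,17)  (17,18)  (19,20)  (17,21)  (20,22)  (24,27)  (27,28)
take (0,3); take (4,5); take (5,6); take (16,17); take (17,18); take (19,20); take (20,22); take (24,27); take (27,28).
Selected 9 shows.

9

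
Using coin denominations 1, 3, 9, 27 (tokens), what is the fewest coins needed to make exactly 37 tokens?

3

Use the largest denomination that fits, subtract, and repeat.
37 − 1×27→10 − 1×9→1 − 1×1→0
Total coins = 1 + 1 + 1 = 3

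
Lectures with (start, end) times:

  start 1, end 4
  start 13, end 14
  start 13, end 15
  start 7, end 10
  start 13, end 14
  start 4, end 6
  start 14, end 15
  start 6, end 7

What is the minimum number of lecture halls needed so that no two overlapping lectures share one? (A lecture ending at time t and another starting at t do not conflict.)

The answer is the maximum number of intervals overlapping at any instant.
Events (time:±→running): 1:+→1 4:-→0 4:+→1 6:-→0 6:+→1 7:-→0 7:+→1 10:-→0 13:+→1 13:+→2 13:+→3 … peak 3.

3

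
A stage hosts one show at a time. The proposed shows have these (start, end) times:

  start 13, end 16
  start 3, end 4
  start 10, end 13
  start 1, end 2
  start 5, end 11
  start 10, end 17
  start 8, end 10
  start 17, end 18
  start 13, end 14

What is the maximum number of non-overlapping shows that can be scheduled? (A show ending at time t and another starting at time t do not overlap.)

Sorted by end: (1,2)  (3,4)  (8,10)  (5,11)  (10,13)  (13,14)  (13,16)  (10,17)  (17,18)
take (1,2); take (3,4); take (8,10); take (10,13); take (13,14); skip (13,16); take (17,18).
Selected 6 shows.

6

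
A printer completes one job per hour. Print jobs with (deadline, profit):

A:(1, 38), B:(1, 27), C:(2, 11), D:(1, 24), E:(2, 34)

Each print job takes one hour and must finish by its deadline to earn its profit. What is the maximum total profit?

72

By profit: A(d1,38), E(d2,34), B(d1,27), D(d1,24), C(d2,11)
A→slot 1; E→slot 2; B skipped; D skipped; C skipped.
Profit = 38 + 34 = 72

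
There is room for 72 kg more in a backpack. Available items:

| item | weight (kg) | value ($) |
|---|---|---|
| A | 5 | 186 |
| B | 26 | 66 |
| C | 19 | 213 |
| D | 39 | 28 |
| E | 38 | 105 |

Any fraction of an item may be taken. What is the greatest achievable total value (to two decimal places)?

529.38

Order: A (186/5=37.20) > C (213/19=11.21) > E (105/38=2.76) > B (66/26=2.54) > D (28/39=0.72)
Fill: take A (5 @ 186) → take C (19 @ 213) → take E (38 @ 105) → take 10/26 of B → 25.38; 72/72 used.
Total value = 529.38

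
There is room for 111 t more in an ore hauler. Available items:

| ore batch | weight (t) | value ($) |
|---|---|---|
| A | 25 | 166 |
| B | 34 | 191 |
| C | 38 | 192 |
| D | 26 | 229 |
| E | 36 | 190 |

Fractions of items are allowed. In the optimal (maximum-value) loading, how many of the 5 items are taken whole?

3

Greedy by value/weight ratio, highest first.
Ratios (sorted): D 8.81, A 6.64, B 5.62, E 5.28, C 5.05
take D (26 @ 229); take A (25 @ 166); take B (34 @ 191); take 26/36 of E → 137.22. Capacity used 111/111.
3 item(s) taken whole; one partial (take 26/36 of E).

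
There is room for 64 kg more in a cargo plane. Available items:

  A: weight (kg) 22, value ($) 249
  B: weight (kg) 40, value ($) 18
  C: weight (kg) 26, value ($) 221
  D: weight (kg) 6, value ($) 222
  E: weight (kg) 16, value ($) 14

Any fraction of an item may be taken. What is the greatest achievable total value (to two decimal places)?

700.75

Greedy by value/weight ratio, highest first.
Ratios (sorted): D 37.00, A 11.32, C 8.50, E 0.88, B 0.45
take D (6 @ 222); take A (22 @ 249); take C (26 @ 221); take 10/16 of E → 8.75. Capacity used 64/64.
Total value = 700.75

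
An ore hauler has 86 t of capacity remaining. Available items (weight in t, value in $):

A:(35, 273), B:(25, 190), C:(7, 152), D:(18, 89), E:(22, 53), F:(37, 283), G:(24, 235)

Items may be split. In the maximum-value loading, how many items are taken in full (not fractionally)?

Sort by value per unit weight and fill in that order.
Order: C (152/7=21.71) > G (235/24=9.79) > A (273/35=7.80) > F (283/37=7.65) > B (190/25=7.60) > D (89/18=4.94) > E (53/22=2.41)
Fill: take C (7 @ 152) → take G (24 @ 235) → take A (35 @ 273) → take 20/37 of F → 152.97; 86/86 used.
3 item(s) taken whole; one partial (take 20/37 of F).

3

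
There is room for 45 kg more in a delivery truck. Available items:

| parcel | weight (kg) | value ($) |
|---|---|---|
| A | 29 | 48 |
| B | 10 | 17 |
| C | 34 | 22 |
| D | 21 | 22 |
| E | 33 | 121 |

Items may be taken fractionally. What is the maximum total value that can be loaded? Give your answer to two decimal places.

141.31

Greedy by value/weight ratio, highest first.
Ratios (sorted): E 3.67, B 1.70, A 1.66, D 1.05, C 0.65
take E (33 @ 121); take B (10 @ 17); take 2/29 of A → 3.31. Capacity used 45/45.
Total value = 141.31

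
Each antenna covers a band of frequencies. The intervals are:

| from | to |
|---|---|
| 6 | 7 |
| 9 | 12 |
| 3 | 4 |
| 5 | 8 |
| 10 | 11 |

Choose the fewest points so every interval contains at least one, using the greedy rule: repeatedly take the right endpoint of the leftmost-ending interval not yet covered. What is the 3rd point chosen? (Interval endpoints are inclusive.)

11

By right end: [3,4]  [6,7]  [5,8]  [10,11]  [9,12]
[3,4] uncovered → point at 4; [6,7] uncovered → point at 7; [10,11] uncovered → point at 11.
Points: 4, 7, 11 (3 total).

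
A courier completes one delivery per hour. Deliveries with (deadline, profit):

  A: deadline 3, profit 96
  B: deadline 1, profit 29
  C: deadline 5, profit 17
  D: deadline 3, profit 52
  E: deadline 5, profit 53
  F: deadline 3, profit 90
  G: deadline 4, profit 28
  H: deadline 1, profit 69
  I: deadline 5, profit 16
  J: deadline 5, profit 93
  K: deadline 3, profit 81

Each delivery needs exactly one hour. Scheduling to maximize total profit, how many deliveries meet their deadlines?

By profit: A(d3,96), J(d5,93), F(d3,90), K(d3,81), H(d1,69), E(d5,53), D(d3,52), B(d1,29), G(d4,28), C(d5,17), I(d5,16)
A→slot 3; J→slot 5; F→slot 2; K→slot 1; H skipped; E→slot 4; D skipped; B skipped; G skipped; C skipped; I skipped.
5 of 11 scheduled.

5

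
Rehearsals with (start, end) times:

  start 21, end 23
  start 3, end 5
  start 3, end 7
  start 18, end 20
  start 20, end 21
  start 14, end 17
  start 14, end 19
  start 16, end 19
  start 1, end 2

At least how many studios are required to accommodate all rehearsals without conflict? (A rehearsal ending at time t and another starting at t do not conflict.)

Events (time:±→running): 1:+→1 2:-→0 3:+→1 3:+→2 5:-→1 7:-→0 14:+→1 14:+→2 16:+→3 … peak 3.

3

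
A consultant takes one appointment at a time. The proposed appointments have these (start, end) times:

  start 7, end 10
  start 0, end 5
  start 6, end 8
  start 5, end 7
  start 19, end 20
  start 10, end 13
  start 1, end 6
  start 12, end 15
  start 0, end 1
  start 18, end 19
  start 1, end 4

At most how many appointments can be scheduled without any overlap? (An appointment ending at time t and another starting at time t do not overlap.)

7

Greedy by earliest finish: after sorting by end time, pick each interval compatible with the last pick.
Sorted by end: (0,1)  (1,4)  (0,5)  (1,6)  (5,7)  (6,8)  (7,10)  (10,13)  (12,15)  (18,19)  (19,20)
take (0,1); take (1,4); take (5,7); take (7,10); take (10,13); skip (12,15); take (18,19); take (19,20).
Selected 7 appointments.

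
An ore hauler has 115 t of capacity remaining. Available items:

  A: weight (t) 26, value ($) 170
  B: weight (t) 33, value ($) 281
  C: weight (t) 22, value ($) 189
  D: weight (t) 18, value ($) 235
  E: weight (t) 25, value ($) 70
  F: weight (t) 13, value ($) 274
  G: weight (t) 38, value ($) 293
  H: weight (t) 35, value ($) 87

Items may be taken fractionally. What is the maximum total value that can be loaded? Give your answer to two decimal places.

1202.61

Sort by value per unit weight and fill in that order.
Order: F (274/13=21.08) > D (235/18=13.06) > C (189/22=8.59) > B (281/33=8.52) > G (293/38=7.71) > A (170/26=6.54) > E (70/25=2.80) > H (87/35=2.49)
Fill: take F (13 @ 274) → take D (18 @ 235) → take C (22 @ 189) → take B (33 @ 281) → take 29/38 of G → 223.61; 115/115 used.
Total value = 1202.61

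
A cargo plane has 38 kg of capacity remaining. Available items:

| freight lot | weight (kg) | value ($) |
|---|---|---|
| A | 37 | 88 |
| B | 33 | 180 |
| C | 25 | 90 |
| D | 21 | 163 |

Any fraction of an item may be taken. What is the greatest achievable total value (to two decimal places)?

255.73

Order: D (163/21=7.76) > B (180/33=5.45) > C (90/25=3.60) > A (88/37=2.38)
Fill: take D (21 @ 163) → take 17/33 of B → 92.73; 38/38 used.
Total value = 255.73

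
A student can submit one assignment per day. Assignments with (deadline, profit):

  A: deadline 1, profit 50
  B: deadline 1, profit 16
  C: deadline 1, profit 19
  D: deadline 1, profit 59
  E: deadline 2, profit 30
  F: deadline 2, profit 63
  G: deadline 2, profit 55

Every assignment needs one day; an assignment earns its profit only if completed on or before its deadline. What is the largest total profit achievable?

122

By profit: F(d2,63), D(d1,59), G(d2,55), A(d1,50), E(d2,30), C(d1,19), B(d1,16)
F→slot 2; D→slot 1; G skipped; A skipped; E skipped; C skipped; B skipped.
Profit = 59 + 63 = 122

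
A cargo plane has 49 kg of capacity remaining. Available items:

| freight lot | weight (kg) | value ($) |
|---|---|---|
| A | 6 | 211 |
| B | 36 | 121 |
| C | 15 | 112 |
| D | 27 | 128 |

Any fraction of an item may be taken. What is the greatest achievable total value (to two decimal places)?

Greedy by value/weight ratio, highest first.
Ratios (sorted): A 35.17, C 7.47, D 4.74, B 3.36
take A (6 @ 211); take C (15 @ 112); take D (27 @ 128); take 1/36 of B → 3.36. Capacity used 49/49.
Total value = 454.36

454.36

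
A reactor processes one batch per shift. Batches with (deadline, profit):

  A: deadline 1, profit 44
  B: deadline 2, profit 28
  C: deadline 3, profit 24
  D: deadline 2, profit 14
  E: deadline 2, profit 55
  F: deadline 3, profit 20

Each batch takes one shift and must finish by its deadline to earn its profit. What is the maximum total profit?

Take jobs in profit order; each goes to the latest open slot no later than its deadline.
Profit order: E=55 A=44 B=28 C=24 F=20 D=14
Assign: E→slot 2, A→slot 1, B skipped, C→slot 3, F skipped, D skipped.
Slots: [1:A] [2:E] [3:C]
Profit = 44 + 55 + 24 = 123

123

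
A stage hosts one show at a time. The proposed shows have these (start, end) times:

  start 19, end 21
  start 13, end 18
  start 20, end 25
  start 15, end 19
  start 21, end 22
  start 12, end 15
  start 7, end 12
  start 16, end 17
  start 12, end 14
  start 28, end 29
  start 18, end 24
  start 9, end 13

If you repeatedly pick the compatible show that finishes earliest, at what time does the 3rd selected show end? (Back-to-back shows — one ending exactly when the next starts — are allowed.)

Sort by end time and greedily take each interval whose start is ≥ the last chosen end.
Sorted by end: (7,12)  (9,13)  (12,14)  (12,15)  (16,17)  (13,18)  (15,19)  (19,21)  (21,22)  (18,24)  (20,25)  (28,29)
take (7,12); take (12,14); take (16,17); take (19,21); take (21,22); skip (18,24); take (28,29).
Selected: (7,12) (12,14) (16,17) (19,21) (21,22) (28,29)

17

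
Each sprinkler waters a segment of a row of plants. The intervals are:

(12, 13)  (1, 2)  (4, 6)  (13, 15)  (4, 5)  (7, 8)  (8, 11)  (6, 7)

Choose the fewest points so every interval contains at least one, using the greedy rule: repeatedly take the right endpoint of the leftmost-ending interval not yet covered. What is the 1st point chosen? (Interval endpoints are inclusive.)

Sort by right endpoint; whenever an interval is uncovered, place a point at its right end.
Sorted: [1,2] [4,5] [4,6] [6,7] [7,8] [8,11] [12,13] [13,15]
{[1,2]} hit by 2; {[4,5],[4,6]} hit by 5; {[6,7],[7,8]} hit by 7; {[8,11]} hit by 11; {[12,13],[13,15]} hit by 13.
Points: 2, 5, 7, 11, 13 (5 total).

2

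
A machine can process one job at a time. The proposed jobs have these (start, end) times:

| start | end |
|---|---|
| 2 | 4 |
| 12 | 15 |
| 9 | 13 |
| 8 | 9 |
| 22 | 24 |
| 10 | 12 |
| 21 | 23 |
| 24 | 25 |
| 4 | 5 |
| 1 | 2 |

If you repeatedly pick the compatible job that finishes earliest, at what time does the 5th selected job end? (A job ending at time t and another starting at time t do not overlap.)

By end time: (1,2), (2,4), (4,5), (8,9), (10,12), (9,13), (12,15), (21,23), (22,24), (24,25).
Pick (1,2); next start ≥ 2 → (2,4); next start ≥ 4 → (4,5); next start ≥ 5 → (8,9); next start ≥ 9 → (10,12); next start ≥ 12 → (12,15); next start ≥ 15 → (21,23); next start ≥ 23 → (24,25).
Selected: (1,2) (2,4) (4,5) (8,9) (10,12) (12,15) (21,23) (24,25)

12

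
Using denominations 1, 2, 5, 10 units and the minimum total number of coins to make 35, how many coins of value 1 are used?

Greedy: take as many of the largest coin as possible, then repeat with the remainder.
35 = 3×10 + 1×5
Count of 1: 0

0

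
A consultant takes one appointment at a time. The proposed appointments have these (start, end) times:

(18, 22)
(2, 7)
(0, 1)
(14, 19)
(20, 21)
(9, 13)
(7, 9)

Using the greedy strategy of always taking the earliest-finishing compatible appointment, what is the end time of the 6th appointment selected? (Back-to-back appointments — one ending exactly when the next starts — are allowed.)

21

Sort by end time and greedily take each interval whose start is ≥ the last chosen end.
Sorted by end: (0,1)  (2,7)  (7,9)  (9,13)  (14,19)  (20,21)  (18,22)
take (0,1); take (2,7); take (7,9); take (9,13); take (14,19); take (20,21).
Selected: (0,1) (2,7) (7,9) (9,13) (14,19) (20,21)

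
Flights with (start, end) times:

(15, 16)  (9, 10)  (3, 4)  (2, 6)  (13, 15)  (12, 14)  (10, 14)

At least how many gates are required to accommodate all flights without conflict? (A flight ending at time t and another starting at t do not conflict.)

The answer is the maximum number of intervals overlapping at any instant.
starts: [2, 3, 9, 10, 12, 13, 15]
ends:   [4, 6, 10, 14, 14, 15, 16]
s2→1 s3→2 e4→1 e6→0 s9→1 e10→0 s10→1 s12→2 s13→3  — peak 3.

3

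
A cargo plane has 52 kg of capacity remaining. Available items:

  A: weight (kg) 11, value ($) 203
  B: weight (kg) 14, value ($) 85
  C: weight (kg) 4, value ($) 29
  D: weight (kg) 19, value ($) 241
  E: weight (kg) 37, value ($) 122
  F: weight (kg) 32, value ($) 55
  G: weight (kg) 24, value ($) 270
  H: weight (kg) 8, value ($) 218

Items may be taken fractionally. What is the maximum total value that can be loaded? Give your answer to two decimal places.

Greedy by value/weight ratio, highest first.
Ratios (sorted): H 27.25, A 18.45, D 12.68, G 11.25, C 7.25, B 6.07, E 3.30, F 1.72
take H (8 @ 218); take A (11 @ 203); take D (19 @ 241); take 14/24 of G → 157.50. Capacity used 52/52.
Total value = 819.50

819.50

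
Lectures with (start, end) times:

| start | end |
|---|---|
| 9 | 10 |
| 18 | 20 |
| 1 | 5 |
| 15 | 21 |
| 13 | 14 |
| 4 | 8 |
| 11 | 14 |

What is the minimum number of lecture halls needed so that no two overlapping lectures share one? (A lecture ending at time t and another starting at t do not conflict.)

2

starts: [1, 4, 9, 11, 13, 15, 18]
ends:   [5, 8, 10, 14, 14, 20, 21]
s1→1 s4→2  — peak 2.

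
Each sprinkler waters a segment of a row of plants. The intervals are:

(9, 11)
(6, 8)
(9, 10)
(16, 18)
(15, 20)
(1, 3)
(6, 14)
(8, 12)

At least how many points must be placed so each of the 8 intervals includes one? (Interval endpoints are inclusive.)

Sorted: [1,3] [6,8] [9,10] [9,11] [8,12] [6,14] [16,18] [15,20]
{[1,3]} hit by 3; {[6,8]} hit by 8; {[9,10],[9,11],[8,12],[6,14]} hit by 10; {[16,18],[15,20]} hit by 18.
Points: 3, 8, 10, 18 (4 total).

4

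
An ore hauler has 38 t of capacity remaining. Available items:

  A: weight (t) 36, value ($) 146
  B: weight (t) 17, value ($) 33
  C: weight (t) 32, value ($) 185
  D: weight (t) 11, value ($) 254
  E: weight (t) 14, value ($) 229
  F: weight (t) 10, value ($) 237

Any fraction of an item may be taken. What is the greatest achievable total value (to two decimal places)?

737.34

Greedy by value/weight ratio, highest first.
Order: F (237/10=23.70) > D (254/11=23.09) > E (229/14=16.36) > C (185/32=5.78) > A (146/36=4.06) > B (33/17=1.94)
Fill: take F (10 @ 237) → take D (11 @ 254) → take E (14 @ 229) → take 3/32 of C → 17.34; 38/38 used.
Total value = 737.34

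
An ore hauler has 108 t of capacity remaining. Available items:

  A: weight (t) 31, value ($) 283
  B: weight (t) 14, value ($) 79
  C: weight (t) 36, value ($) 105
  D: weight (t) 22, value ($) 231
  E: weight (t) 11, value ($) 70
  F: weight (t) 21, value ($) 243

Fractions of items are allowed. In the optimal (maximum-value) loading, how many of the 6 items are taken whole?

5

Sort by value per unit weight and fill in that order.
Order: F (243/21=11.57) > D (231/22=10.50) > A (283/31=9.13) > E (70/11=6.36) > B (79/14=5.64) > C (105/36=2.92)
Fill: take F (21 @ 243) → take D (22 @ 231) → take A (31 @ 283) → take E (11 @ 70) → take B (14 @ 79) → take 9/36 of C → 26.25; 108/108 used.
5 item(s) taken whole; one partial (take 9/36 of C).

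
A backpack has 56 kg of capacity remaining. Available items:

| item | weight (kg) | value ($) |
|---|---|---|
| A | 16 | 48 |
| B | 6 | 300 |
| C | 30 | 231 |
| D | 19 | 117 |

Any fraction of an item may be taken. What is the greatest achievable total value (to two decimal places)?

651.00

Order: B (300/6=50.00) > C (231/30=7.70) > D (117/19=6.16) > A (48/16=3.00)
Fill: take B (6 @ 300) → take C (30 @ 231) → take D (19 @ 117) → take 1/16 of A → 3.00; 56/56 used.
Total value = 651.00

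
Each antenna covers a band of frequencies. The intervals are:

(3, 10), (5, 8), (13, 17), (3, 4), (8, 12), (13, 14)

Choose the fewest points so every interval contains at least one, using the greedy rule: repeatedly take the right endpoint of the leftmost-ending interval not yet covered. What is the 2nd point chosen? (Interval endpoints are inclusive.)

Sort by right endpoint; whenever an interval is uncovered, place a point at its right end.
By right end: [3,4]  [5,8]  [3,10]  [8,12]  [13,14]  [13,17]
[3,4] uncovered → point at 4; [5,8] uncovered → point at 8; [13,14] uncovered → point at 14.
Points: 4, 8, 14 (3 total).

8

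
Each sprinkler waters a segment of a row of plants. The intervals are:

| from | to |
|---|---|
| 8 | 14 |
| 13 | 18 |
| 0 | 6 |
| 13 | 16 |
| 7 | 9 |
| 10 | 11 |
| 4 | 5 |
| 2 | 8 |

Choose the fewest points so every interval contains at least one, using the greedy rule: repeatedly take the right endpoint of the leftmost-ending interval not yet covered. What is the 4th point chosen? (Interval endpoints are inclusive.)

16

Sort by right endpoint; whenever an interval is uncovered, place a point at its right end.
Sorted: [4,5] [0,6] [2,8] [7,9] [10,11] [8,14] [13,16] [13,18]
{[4,5],[0,6],[2,8]} hit by 5; {[7,9]} hit by 9; {[10,11],[8,14]} hit by 11; {[13,16],[13,18]} hit by 16.
Points: 5, 9, 11, 16 (4 total).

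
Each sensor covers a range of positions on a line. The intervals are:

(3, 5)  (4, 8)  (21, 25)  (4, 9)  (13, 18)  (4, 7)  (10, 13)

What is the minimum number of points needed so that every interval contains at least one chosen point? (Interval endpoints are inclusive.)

Sorted: [3,5] [4,7] [4,8] [4,9] [10,13] [13,18] [21,25]
{[3,5],[4,7],[4,8],[4,9]} hit by 5; {[10,13],[13,18]} hit by 13; {[21,25]} hit by 25.
Points: 5, 13, 25 (3 total).

3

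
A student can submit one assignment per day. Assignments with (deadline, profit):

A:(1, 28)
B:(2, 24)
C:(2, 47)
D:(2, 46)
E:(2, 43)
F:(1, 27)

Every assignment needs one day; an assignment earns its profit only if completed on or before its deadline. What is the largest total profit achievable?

93

By profit: C(d2,47), D(d2,46), E(d2,43), A(d1,28), F(d1,27), B(d2,24)
C→slot 2; D→slot 1; E skipped; A skipped; F skipped; B skipped.
Profit = 46 + 47 = 93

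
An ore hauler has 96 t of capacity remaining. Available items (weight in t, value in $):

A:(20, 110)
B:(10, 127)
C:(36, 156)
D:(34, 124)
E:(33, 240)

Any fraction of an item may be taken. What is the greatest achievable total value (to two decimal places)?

620.00

Order: B (127/10=12.70) > E (240/33=7.27) > A (110/20=5.50) > C (156/36=4.33) > D (124/34=3.65)
Fill: take B (10 @ 127) → take E (33 @ 240) → take A (20 @ 110) → take 33/36 of C → 143.00; 96/96 used.
Total value = 620.00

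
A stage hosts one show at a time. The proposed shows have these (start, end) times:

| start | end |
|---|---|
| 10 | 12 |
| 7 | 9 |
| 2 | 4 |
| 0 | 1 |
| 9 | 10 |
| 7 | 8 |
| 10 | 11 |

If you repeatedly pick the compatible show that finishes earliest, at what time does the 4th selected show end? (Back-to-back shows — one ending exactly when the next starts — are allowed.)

Sorted by end: (0,1)  (2,4)  (7,8)  (7,9)  (9,10)  (10,11)  (10,12)
take (0,1); take (2,4); take (7,8); skip (7,9); take (9,10); take (10,11).
Selected: (0,1) (2,4) (7,8) (9,10) (10,11)

10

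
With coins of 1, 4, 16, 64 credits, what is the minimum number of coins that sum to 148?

4

148 − 2×64→20 − 1×16→4 − 1×4→0
Total coins = 2 + 1 + 1 = 4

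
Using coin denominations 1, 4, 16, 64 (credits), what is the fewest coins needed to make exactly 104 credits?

104 = 1×64 + 2×16 + 2×4
Total coins = 1 + 2 + 2 = 5

5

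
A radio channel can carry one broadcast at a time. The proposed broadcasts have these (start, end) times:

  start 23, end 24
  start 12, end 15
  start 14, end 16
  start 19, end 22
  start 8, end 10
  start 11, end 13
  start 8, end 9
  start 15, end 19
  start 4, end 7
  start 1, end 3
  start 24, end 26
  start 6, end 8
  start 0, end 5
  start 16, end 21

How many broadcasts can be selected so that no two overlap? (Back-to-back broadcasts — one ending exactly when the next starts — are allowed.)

8

Sort by end time and greedily take each interval whose start is ≥ the last chosen end.
By end time: (1,3), (0,5), (4,7), (6,8), (8,9), (8,10), (11,13), (12,15), (14,16), (15,19), (16,21), (19,22), (23,24), (24,26).
Pick (1,3); next start ≥ 3 → (4,7); next start ≥ 7 → (8,9); next start ≥ 9 → (11,13); next start ≥ 13 → (14,16); next start ≥ 16 → (16,21); next start ≥ 21 → (23,24); next start ≥ 24 → (24,26).
Selected 8 broadcasts.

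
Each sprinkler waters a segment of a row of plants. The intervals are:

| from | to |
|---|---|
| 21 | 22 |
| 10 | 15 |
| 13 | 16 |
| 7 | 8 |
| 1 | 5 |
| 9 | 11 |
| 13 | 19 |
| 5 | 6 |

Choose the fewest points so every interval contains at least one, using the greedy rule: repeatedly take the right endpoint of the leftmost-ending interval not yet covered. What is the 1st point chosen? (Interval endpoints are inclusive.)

Sort by right endpoint; whenever an interval is uncovered, place a point at its right end.
Sorted: [1,5] [5,6] [7,8] [9,11] [10,15] [13,16] [13,19] [21,22]
{[1,5],[5,6]} hit by 5; {[7,8]} hit by 8; {[9,11],[10,15]} hit by 11; {[13,16],[13,19]} hit by 16; {[21,22]} hit by 22.
Points: 5, 8, 11, 16, 22 (5 total).

5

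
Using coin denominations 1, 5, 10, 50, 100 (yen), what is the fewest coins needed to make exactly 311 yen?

311 − 3×100→11 − 1×10→1 − 1×1→0
Total coins = 3 + 1 + 1 = 5

5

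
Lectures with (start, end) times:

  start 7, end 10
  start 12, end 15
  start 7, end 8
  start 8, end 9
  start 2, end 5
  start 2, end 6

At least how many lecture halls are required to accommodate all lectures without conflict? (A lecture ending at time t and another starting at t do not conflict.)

2

starts: [2, 2, 7, 7, 8, 12]
ends:   [5, 6, 8, 9, 10, 15]
s2→1 s2→2  — peak 2.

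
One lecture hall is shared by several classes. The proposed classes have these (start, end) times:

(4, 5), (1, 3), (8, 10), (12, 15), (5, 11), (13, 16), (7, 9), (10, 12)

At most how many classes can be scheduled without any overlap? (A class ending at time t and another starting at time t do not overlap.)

By end time: (1,3), (4,5), (7,9), (8,10), (5,11), (10,12), (12,15), (13,16).
Pick (1,3); next start ≥ 3 → (4,5); next start ≥ 5 → (7,9); next start ≥ 9 → (10,12); next start ≥ 12 → (12,15).
Selected 5 classes.

5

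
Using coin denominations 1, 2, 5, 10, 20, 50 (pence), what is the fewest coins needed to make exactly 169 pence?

7

Greedy: take as many of the largest coin as possible, then repeat with the remainder.
169 = 3×50 + 1×10 + 1×5 + 2×2
Total coins = 3 + 1 + 1 + 2 = 7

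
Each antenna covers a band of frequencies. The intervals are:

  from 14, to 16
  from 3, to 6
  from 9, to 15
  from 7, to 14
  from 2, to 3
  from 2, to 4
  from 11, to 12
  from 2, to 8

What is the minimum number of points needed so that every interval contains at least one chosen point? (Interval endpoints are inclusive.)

Sorted: [2,3] [2,4] [3,6] [2,8] [11,12] [7,14] [9,15] [14,16]
{[2,3],[2,4],[3,6],[2,8]} hit by 3; {[11,12],[7,14],[9,15]} hit by 12; {[14,16]} hit by 16.
Points: 3, 12, 16 (3 total).

3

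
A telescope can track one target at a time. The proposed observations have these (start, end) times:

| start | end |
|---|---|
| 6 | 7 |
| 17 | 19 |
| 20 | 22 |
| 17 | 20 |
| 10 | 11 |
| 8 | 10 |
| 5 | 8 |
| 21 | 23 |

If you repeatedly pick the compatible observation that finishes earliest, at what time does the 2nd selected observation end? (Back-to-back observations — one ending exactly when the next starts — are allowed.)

10

By end time: (6,7), (5,8), (8,10), (10,11), (17,19), (17,20), (20,22), (21,23).
Pick (6,7); next start ≥ 7 → (8,10); next start ≥ 10 → (10,11); next start ≥ 11 → (17,19); next start ≥ 19 → (20,22).
Selected: (6,7) (8,10) (10,11) (17,19) (20,22)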